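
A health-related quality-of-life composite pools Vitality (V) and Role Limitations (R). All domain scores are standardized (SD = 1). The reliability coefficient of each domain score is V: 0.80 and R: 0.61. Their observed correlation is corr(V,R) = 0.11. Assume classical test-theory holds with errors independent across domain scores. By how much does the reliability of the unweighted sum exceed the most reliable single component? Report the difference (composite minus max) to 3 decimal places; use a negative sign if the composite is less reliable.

Var(sum) = 2 + 0.22 = 2.22; true-score variance = 1.41 + 0.22 = 1.63; composite reliability = 0.7342.
Max component reliability = 0.8000.
Difference = 0.7342 − 0.8000 = -0.066.

-0.066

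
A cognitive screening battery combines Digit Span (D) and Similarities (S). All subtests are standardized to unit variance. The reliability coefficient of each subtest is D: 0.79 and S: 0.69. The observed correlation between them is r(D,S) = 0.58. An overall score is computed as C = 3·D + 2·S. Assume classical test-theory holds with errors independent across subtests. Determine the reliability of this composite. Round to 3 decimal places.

0.843

Var(C) = 3² + 2² + 2·[6·0.58] = 13 + 6.96 = 19.96.
Because errors are independent across components, Cov(Tᵢ,Tⱼ) = Cov(Xᵢ,Xⱼ); the off-diagonal part of the true-score variance is the same as above.
True-score variance = [3²·0.79 + 2²·0.69] + 6.96 = 9.87 + 6.96 = 16.83.
Reliability = 16.83 / 19.96 = 0.843.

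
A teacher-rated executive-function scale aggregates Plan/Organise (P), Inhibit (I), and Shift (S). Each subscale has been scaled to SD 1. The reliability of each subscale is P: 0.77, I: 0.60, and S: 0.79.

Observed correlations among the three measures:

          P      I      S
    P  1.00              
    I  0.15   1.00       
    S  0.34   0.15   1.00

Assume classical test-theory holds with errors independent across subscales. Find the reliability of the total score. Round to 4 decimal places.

Var(P+I+S) = 3 + 2·[0.15 + 0.34 + 0.15] = 3 + 1.28 = 4.28.
Under uncorrelated errors the observed covariances equal the true-score covariances, so only the own-variance terms attenuate.
True-score variance = [0.77 + 0.60 + 0.79] + 1.28 = 2.16 + 1.28 = 3.44.
Reliability = 3.44 / 4.28 = 0.8037.

0.8037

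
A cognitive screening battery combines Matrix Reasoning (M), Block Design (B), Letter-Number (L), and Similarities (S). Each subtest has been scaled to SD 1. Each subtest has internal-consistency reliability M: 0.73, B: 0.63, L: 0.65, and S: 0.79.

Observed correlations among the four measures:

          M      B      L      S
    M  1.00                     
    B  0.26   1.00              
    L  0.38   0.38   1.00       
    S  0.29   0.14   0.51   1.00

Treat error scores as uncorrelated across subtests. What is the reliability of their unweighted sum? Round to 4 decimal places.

Var(M+B+L+S) = 4 + 2·[0.26 + 0.38 + 0.29 + 0.38 + 0.14 + 0.51] = 4 + 3.92 = 7.92.
Under uncorrelated errors the observed covariances equal the true-score covariances, so only the own-variance terms attenuate.
True-score variance = [0.73 + 0.63 + 0.65 + 0.79] + 3.92 = 2.8 + 3.92 = 6.72.
Reliability = 6.72 / 7.92 = 0.8485.

0.8485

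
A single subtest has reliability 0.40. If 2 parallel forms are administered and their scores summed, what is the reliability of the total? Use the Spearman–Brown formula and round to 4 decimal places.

0.5714

ρ_k = kρ / (1 + (k−1)ρ) = 2·0.40 / (1 + 1·0.40) = 0.800 / 1.400 = 0.5714.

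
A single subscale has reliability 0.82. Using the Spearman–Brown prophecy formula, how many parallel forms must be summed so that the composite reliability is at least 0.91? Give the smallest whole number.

3

k ≥ ρ*(1−ρ₁)/(ρ₁(1−ρ*)) = 0.91·0.18 / (0.82·0.09) = 2.220.
Smallest integer k = 3.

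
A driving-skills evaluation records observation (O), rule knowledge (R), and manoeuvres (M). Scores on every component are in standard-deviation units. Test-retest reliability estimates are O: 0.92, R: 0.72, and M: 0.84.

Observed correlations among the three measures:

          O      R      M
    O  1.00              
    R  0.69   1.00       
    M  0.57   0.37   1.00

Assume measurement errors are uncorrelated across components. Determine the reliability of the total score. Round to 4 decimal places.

Var(O+R+M) = 3 + 2·[0.69 + 0.57 + 0.37] = 3 + 3.26 = 6.26.
Because errors are independent across components, Cov(Tᵢ,Tⱼ) = Cov(Xᵢ,Xⱼ); the off-diagonal part of the true-score variance is the same as above.
True-score variance = [0.92 + 0.72 + 0.84] + 3.26 = 2.48 + 3.26 = 5.74.
Reliability = 5.74 / 6.26 = 0.9169.

0.9169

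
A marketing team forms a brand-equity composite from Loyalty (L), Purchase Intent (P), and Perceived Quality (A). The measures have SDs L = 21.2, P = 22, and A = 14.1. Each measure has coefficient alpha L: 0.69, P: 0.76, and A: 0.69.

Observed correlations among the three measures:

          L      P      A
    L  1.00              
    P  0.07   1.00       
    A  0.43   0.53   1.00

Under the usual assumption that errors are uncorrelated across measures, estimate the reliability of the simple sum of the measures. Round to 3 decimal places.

0.822

Var(L+P+A) = 21.2² + 22² + 14.1² + 2·[21.2·22·0.07 + 21.2·14.1·0.43 + 22·14.1·0.53] = 1132.25 + 651.179 = 1783.43.
Because errors are independent across components, Cov(Tᵢ,Tⱼ) = Cov(Xᵢ,Xⱼ); the off-diagonal part of the true-score variance is the same as above.
True-score variance = [21.2²·0.69 + 22²·0.76 + 14.1²·0.69] + 651.179 = 815.132 + 651.179 = 1466.31.
Reliability = 1466.31 / 1783.43 = 0.822.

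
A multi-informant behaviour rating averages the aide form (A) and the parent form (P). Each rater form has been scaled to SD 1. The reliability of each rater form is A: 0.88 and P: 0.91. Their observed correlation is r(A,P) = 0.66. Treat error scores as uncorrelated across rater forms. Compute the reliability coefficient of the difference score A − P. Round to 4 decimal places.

0.6912

Var(A−P) = 1 + 1 − 2·0.66 = 2 − 1.32 = 0.68.
Under uncorrelated errors the observed covariances equal the true-score covariances, so only the own-variance terms attenuate.
True-score variance = [0.88 + 0.91] − 1.32 = 1.79 − 1.32 = 0.47.
Reliability = 0.47 / 0.68 = 0.6912.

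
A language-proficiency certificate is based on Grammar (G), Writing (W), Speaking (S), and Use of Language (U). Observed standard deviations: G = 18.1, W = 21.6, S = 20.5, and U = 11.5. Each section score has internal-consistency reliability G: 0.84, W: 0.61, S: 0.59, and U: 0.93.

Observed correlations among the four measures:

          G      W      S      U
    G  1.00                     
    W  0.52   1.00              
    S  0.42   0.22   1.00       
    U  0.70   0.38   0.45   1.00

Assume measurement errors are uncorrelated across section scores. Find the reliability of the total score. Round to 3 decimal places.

0.859

Var(G+W+S+U) = 18.1² + 21.6² + 20.5² + 11.5² + 2·[18.1·21.6·0.52 + 18.1·20.5·0.42 + 18.1·11.5·0.70 + 21.6·20.5·0.22 + 21.6·11.5·0.38 + 20.5·11.5·0.45] = 1346.67 + 1605.48 = 2952.15.
Because errors are independent across components, Cov(Tᵢ,Tⱼ) = Cov(Xᵢ,Xⱼ); the off-diagonal part of the true-score variance is the same as above.
True-score variance = [18.1²·0.84 + 21.6²·0.61 + 20.5²·0.59 + 11.5²·0.93] + 1605.48 = 930.734 + 1605.48 = 2536.22.
Reliability = 2536.22 / 2952.15 = 0.859.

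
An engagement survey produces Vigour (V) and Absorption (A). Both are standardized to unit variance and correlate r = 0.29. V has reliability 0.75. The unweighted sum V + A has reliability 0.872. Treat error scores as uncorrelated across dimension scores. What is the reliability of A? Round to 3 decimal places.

Var(V+A) = 2 + 2·0.29 = 2.580.
True-score variance = ρ_V + ρ_A + 2·0.29, so 0.872 = (0.75 + ρ_A + 0.58) / 2.580.
ρ_A = 0.872·2.580 − 0.75 − 0.58 = 0.920.

0.920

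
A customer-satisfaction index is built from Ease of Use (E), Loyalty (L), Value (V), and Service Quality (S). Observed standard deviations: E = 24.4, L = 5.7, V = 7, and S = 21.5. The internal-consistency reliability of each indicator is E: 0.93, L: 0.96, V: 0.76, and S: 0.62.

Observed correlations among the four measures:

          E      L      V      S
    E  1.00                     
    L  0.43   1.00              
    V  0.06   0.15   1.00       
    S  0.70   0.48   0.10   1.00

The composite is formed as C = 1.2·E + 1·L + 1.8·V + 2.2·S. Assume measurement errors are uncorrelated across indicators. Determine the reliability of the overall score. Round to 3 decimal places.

Var(C) = 1.2²·24.4² + 5.7² + 1.8²·7² + 2.2²·21.5² + 2·[1.2·24.4·5.7·0.43 + 2.16·24.4·7·0.06 + 2.64·24.4·21.5·0.70 + 1.8·5.7·7·0.15 + 2.2·5.7·21.5·0.48 + 3.96·7·21.5·0.10] = 3285.86 + 2526.29 = 5812.15.
With uncorrelated errors the cross-covariances are all true-score covariance, so they carry over unchanged; only the diagonal terms shrink to ρᵢσᵢ².
True-score variance = [1.2²·24.4²·0.93 + 5.7²·0.96 + 1.8²·7²·0.76 + 2.2²·21.5²·0.62] + 2526.29 = 2336.27 + 2526.29 = 4862.57.
Reliability = 4862.57 / 5812.15 = 0.837.

0.837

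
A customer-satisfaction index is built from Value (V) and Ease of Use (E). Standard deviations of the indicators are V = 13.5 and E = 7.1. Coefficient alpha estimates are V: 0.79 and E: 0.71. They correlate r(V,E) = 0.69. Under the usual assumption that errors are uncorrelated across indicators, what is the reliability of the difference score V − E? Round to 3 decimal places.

Var(V−E) = 13.5² + 7.1² − 2·13.5·7.1·0.69 = 232.66 − 132.273 = 100.387.
Under uncorrelated errors the observed covariances equal the true-score covariances, so only the own-variance terms attenuate.
True-score variance = [13.5²·0.79 + 7.1²·0.71] − 132.273 = 179.769 − 132.273 = 47.4956.
Reliability = 47.4956 / 100.387 = 0.473.

0.473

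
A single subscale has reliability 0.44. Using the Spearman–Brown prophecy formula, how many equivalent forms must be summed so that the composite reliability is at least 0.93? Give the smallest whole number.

k ≥ ρ*(1−ρ₁)/(ρ₁(1−ρ*)) = 0.93·0.56 / (0.44·0.07) = 16.909.
Smallest integer k = 17.

17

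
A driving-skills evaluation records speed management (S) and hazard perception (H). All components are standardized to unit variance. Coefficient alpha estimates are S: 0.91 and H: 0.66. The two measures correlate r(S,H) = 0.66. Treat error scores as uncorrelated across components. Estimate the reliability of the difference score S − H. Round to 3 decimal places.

Var(S−H) = 1 + 1 − 2·0.66 = 2 − 1.32 = 0.68.
With uncorrelated errors the cross-covariances are all true-score covariance, so they carry over unchanged; only the diagonal terms shrink to ρᵢσᵢ².
True-score variance = [0.91 + 0.66] − 1.32 = 1.57 − 1.32 = 0.25.
Reliability = 0.25 / 0.68 = 0.368.

0.368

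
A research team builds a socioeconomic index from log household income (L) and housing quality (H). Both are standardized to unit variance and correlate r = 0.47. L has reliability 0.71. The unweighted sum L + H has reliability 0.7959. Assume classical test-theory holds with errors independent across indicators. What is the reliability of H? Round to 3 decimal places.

Var(L+H) = 2 + 2·0.47 = 2.940.
True-score variance = ρ_L + ρ_H + 2·0.47, so 0.7959 = (0.71 + ρ_H + 0.94) / 2.940.
ρ_H = 0.7959·2.940 − 0.71 − 0.94 = 0.690.

0.690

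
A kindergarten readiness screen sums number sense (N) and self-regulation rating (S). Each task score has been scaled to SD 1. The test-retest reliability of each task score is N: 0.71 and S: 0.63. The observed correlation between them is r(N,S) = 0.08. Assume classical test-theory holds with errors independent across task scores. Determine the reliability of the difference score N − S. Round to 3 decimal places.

0.641

Var(N−S) = 1 + 1 − 2·0.08 = 2 − 0.16 = 1.84.
With uncorrelated errors the cross-covariances are all true-score covariance, so they carry over unchanged; only the diagonal terms shrink to ρᵢσᵢ².
True-score variance = [0.71 + 0.63] − 0.16 = 1.34 − 0.16 = 1.18.
Reliability = 1.18 / 1.84 = 0.641.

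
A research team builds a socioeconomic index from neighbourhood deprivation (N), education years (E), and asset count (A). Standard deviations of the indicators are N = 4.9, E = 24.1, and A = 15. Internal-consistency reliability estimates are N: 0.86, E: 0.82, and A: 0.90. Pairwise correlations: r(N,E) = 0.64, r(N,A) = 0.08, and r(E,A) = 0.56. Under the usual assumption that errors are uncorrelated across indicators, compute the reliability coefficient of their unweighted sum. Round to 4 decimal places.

0.9067

Var(N+E+A) = 4.9² + 24.1² + 15² + 2·[4.9·24.1·0.64 + 4.9·15·0.08 + 24.1·15·0.56] = 829.82 + 567.795 = 1397.62.
Under uncorrelated errors the observed covariances equal the true-score covariances, so only the own-variance terms attenuate.
True-score variance = [4.9²·0.86 + 24.1²·0.82 + 15²·0.90] + 567.795 = 699.413 + 567.795 = 1267.21.
Reliability = 1267.21 / 1397.62 = 0.9067.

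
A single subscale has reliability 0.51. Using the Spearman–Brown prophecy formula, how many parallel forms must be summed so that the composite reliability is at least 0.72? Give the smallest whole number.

3

k ≥ ρ*(1−ρ₁)/(ρ₁(1−ρ*)) = 0.72·0.49 / (0.51·0.28) = 2.471.
Smallest integer k = 3.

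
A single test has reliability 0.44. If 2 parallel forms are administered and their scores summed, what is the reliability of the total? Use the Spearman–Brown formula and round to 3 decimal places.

ρ_k = kρ / (1 + (k−1)ρ) = 2·0.44 / (1 + 1·0.44) = 0.880 / 1.440 = 0.611.

0.611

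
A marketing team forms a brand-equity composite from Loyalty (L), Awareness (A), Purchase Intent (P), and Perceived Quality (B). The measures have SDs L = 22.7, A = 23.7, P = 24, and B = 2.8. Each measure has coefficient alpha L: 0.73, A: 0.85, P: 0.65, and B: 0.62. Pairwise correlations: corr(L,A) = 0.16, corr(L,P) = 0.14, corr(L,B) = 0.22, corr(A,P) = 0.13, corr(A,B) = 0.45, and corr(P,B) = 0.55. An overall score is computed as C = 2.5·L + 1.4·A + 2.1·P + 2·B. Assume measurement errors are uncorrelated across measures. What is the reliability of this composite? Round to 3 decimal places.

0.793

Var(C) = 2.5²·22.7² + 1.4²·23.7² + 2.1²·24² + 2²·2.8² + 2·[3.5·22.7·23.7·0.16 + 5.25·22.7·24·0.14 + 5·22.7·2.8·0.22 + 2.94·23.7·24·0.13 + 2.8·23.7·2.8·0.45 + 4.2·24·2.8·0.55] = 6892.99 + 2455.72 = 9348.71.
Because errors are independent across components, Cov(Tᵢ,Tⱼ) = Cov(Xᵢ,Xⱼ); the off-diagonal part of the true-score variance is the same as above.
True-score variance = [2.5²·22.7²·0.73 + 1.4²·23.7²·0.85 + 2.1²·24²·0.65 + 2²·2.8²·0.62] + 2455.72 = 4957.33 + 2455.72 = 7413.05.
Reliability = 7413.05 / 9348.71 = 0.793.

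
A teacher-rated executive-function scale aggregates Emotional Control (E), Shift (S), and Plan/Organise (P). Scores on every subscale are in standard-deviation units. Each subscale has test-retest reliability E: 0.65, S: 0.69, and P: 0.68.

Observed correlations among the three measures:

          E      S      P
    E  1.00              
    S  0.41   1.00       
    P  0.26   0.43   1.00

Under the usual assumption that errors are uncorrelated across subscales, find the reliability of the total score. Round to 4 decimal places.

Var(E+S+P) = 3 + 2·[0.41 + 0.26 + 0.43] = 3 + 2.2 = 5.2.
Because errors are independent across components, Cov(Tᵢ,Tⱼ) = Cov(Xᵢ,Xⱼ); the off-diagonal part of the true-score variance is the same as above.
True-score variance = [0.65 + 0.69 + 0.68] + 2.2 = 2.02 + 2.2 = 4.22.
Reliability = 4.22 / 5.2 = 0.8115.

0.8115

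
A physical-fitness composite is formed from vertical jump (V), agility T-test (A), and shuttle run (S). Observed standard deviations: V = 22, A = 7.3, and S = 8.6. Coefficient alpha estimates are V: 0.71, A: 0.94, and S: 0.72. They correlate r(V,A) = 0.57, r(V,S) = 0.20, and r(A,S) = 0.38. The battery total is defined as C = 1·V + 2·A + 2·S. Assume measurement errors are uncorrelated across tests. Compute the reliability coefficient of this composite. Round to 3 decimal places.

Var(C) = 22² + 2²·7.3² + 2²·8.6² + 2·[2·22·7.3·0.57 + 2·22·8.6·0.20 + 4·7.3·8.6·0.38] = 993 + 708.379 = 1701.38.
Because errors are independent across components, Cov(Tᵢ,Tⱼ) = Cov(Xᵢ,Xⱼ); the off-diagonal part of the true-score variance is the same as above.
True-score variance = [22²·0.71 + 2²·7.3²·0.94 + 2²·8.6²·0.72] + 708.379 = 757.015 + 708.379 = 1465.39.
Reliability = 1465.39 / 1701.38 = 0.861.

0.861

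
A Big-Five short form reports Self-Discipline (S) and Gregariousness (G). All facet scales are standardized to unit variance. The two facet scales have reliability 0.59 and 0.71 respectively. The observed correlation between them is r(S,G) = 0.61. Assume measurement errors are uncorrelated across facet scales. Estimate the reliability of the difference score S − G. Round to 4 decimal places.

Var(S−G) = 1 + 1 − 2·0.61 = 2 − 1.22 = 0.78.
Under uncorrelated errors the observed covariances equal the true-score covariances, so only the own-variance terms attenuate.
True-score variance = [0.59 + 0.71] − 1.22 = 1.3 − 1.22 = 0.08.
Reliability = 0.08 / 0.78 = 0.1026.

0.1026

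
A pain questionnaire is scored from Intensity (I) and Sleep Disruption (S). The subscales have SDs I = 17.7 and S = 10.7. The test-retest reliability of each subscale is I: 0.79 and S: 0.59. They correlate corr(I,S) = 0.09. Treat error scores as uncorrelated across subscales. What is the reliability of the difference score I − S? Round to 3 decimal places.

Var(I−S) = 17.7² + 10.7² − 2·17.7·10.7·0.09 = 427.78 − 34.0902 = 393.69.
Under uncorrelated errors the observed covariances equal the true-score covariances, so only the own-variance terms attenuate.
True-score variance = [17.7²·0.79 + 10.7²·0.59] − 34.0902 = 315.048 − 34.0902 = 280.958.
Reliability = 280.958 / 393.69 = 0.714.

0.714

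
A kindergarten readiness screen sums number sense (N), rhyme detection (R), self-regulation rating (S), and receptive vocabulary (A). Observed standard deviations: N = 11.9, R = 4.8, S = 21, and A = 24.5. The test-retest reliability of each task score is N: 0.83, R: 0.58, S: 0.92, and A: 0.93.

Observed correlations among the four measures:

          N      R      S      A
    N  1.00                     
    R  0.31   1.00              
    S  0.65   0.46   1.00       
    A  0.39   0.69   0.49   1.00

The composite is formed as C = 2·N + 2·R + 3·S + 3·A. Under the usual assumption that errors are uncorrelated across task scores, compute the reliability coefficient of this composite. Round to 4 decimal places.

0.9575

Var(C) = 2²·11.9² + 2²·4.8² + 3²·21² + 3²·24.5² + 2·[4·11.9·4.8·0.31 + 6·11.9·21·0.65 + 6·11.9·24.5·0.39 + 6·4.8·21·0.46 + 6·4.8·24.5·0.69 + 9·21·24.5·0.49] = 10029.9 + 9523.37 = 19553.2.
Because errors are independent across components, Cov(Tᵢ,Tⱼ) = Cov(Xᵢ,Xⱼ); the off-diagonal part of the true-score variance is the same as above.
True-score variance = [2²·11.9²·0.83 + 2²·4.8²·0.58 + 3²·21²·0.92 + 3²·24.5²·0.93] + 9523.37 = 9199.17 + 9523.37 = 18722.5.
Reliability = 18722.5 / 19553.2 = 0.9575.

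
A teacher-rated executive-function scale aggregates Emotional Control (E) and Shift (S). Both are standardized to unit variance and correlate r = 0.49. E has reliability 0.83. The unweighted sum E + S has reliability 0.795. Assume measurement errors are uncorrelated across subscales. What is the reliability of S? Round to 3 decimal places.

Var(E+S) = 2 + 2·0.49 = 2.980.
True-score variance = ρ_E + ρ_S + 2·0.49, so 0.795 = (0.83 + ρ_S + 0.98) / 2.980.
ρ_S = 0.795·2.980 − 0.83 − 0.98 = 0.559.

0.559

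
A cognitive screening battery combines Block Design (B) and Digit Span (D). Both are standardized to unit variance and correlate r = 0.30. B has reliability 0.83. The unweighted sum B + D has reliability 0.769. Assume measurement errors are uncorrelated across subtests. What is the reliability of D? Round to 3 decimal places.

Var(B+D) = 2 + 2·0.30 = 2.600.
True-score variance = ρ_B + ρ_D + 2·0.30, so 0.769 = (0.83 + ρ_D + 0.60) / 2.600.
ρ_D = 0.769·2.600 − 0.83 − 0.60 = 0.569.

0.569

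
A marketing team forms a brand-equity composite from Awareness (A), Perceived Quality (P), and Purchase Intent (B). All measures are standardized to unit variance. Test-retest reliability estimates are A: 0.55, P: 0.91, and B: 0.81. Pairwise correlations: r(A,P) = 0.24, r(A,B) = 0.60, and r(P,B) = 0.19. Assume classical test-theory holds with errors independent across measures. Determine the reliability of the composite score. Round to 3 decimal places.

0.856

Var(A+P+B) = 3 + 2·[0.24 + 0.60 + 0.19] = 3 + 2.06 = 5.06.
Under uncorrelated errors the observed covariances equal the true-score covariances, so only the own-variance terms attenuate.
True-score variance = [0.55 + 0.91 + 0.81] + 2.06 = 2.27 + 2.06 = 4.33.
Reliability = 4.33 / 5.06 = 0.856.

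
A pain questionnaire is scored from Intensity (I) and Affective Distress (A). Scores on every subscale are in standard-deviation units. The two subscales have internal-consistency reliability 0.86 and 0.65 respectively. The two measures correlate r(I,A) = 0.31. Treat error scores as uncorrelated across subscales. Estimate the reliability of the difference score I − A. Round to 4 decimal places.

Var(I−A) = 1 + 1 − 2·0.31 = 2 − 0.62 = 1.38.
Under uncorrelated errors the observed covariances equal the true-score covariances, so only the own-variance terms attenuate.
True-score variance = [0.86 + 0.65] − 0.62 = 1.51 − 0.62 = 0.89.
Reliability = 0.89 / 1.38 = 0.6449.

0.6449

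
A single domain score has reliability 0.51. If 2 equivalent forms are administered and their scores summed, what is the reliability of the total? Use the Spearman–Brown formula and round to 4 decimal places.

0.6755

ρ_k = kρ / (1 + (k−1)ρ) = 2·0.51 / (1 + 1·0.51) = 1.020 / 1.510 = 0.6755.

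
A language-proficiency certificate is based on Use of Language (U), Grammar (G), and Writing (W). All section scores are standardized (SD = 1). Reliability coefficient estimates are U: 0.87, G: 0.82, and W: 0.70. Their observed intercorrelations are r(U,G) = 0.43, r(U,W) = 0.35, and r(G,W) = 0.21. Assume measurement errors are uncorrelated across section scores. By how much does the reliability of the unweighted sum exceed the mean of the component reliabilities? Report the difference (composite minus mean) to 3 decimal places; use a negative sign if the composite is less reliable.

Var(sum) = 3 + 1.98 = 4.98; true-score variance = 2.39 + 1.98 = 4.37; composite reliability = 0.8775.
Mean component reliability = 0.7967.
Difference = 0.8775 − 0.7967 = 0.081.

0.081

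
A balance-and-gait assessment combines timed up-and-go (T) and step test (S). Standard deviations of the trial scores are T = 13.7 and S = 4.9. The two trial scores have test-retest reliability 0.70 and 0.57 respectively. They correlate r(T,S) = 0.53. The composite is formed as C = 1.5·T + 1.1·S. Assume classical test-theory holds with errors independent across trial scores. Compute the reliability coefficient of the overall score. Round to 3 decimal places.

Var(C) = 1.5²·13.7² + 1.1²·4.9² + 2·[1.65·13.7·4.9·0.53] = 451.355 + 117.41 = 568.765.
Because errors are independent across components, Cov(Tᵢ,Tⱼ) = Cov(Xᵢ,Xⱼ); the off-diagonal part of the true-score variance is the same as above.
True-score variance = [1.5²·13.7²·0.70 + 1.1²·4.9²·0.57] + 117.41 = 312.171 + 117.41 = 429.582.
Reliability = 429.582 / 568.765 = 0.755.

0.755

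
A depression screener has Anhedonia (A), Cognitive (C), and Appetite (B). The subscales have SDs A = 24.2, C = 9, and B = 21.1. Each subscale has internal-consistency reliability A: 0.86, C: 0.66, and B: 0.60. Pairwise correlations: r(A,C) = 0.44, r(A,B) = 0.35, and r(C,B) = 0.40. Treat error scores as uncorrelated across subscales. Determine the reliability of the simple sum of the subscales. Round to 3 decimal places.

0.841

Var(A+C+B) = 24.2² + 9² + 21.1² + 2·[24.2·9·0.44 + 24.2·21.1·0.35 + 9·21.1·0.40] = 1111.85 + 701.018 = 1812.87.
Because errors are independent across components, Cov(Tᵢ,Tⱼ) = Cov(Xᵢ,Xⱼ); the off-diagonal part of the true-score variance is the same as above.
True-score variance = [24.2²·0.86 + 9²·0.66 + 21.1²·0.60] + 701.018 = 824.236 + 701.018 = 1525.25.
Reliability = 1525.25 / 1812.87 = 0.841.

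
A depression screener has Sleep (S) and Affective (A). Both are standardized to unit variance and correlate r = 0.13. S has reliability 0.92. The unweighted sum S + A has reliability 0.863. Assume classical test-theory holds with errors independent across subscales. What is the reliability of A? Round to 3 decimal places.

Var(S+A) = 2 + 2·0.13 = 2.260.
True-score variance = ρ_S + ρ_A + 2·0.13, so 0.863 = (0.92 + ρ_A + 0.26) / 2.260.
ρ_A = 0.863·2.260 − 0.92 − 0.26 = 0.770.

0.770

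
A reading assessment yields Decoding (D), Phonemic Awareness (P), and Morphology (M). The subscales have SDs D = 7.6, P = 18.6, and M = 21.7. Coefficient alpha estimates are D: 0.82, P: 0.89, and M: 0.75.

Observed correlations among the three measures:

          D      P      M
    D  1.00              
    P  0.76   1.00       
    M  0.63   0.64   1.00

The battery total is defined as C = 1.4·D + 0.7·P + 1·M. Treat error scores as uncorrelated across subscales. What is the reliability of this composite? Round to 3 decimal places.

0.903

Var(C) = 1.4²·7.6² + 0.7²·18.6² + 21.7² + 2·[0.98·7.6·18.6·0.76 + 1.4·7.6·21.7·0.63 + 0.7·18.6·21.7·0.64] = 753.62 + 863.132 = 1616.75.
With uncorrelated errors the cross-covariances are all true-score covariance, so they carry over unchanged; only the diagonal terms shrink to ρᵢσᵢ².
True-score variance = [1.4²·7.6²·0.82 + 0.7²·18.6²·0.89 + 21.7²·0.75] + 863.132 = 596.873 + 863.132 = 1460.
Reliability = 1460 / 1616.75 = 0.903.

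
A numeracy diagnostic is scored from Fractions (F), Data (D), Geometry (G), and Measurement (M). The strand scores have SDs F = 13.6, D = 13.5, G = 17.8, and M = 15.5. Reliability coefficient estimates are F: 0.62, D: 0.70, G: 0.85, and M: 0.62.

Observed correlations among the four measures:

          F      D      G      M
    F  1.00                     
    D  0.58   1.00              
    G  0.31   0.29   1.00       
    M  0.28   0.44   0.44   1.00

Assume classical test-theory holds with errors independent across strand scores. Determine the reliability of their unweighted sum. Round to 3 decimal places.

0.866

Var(F+D+G+M) = 13.6² + 13.5² + 17.8² + 15.5² + 2·[13.6·13.5·0.58 + 13.6·17.8·0.31 + 13.6·15.5·0.28 + 13.5·17.8·0.29 + 13.5·15.5·0.44 + 17.8·15.5·0.44] = 924.3 + 1047.42 = 1971.72.
Because errors are independent across components, Cov(Tᵢ,Tⱼ) = Cov(Xᵢ,Xⱼ); the off-diagonal part of the true-score variance is the same as above.
True-score variance = [13.6²·0.62 + 13.5²·0.70 + 17.8²·0.85 + 15.5²·0.62] + 1047.42 = 660.519 + 1047.42 = 1707.94.
Reliability = 1707.94 / 1971.72 = 0.866.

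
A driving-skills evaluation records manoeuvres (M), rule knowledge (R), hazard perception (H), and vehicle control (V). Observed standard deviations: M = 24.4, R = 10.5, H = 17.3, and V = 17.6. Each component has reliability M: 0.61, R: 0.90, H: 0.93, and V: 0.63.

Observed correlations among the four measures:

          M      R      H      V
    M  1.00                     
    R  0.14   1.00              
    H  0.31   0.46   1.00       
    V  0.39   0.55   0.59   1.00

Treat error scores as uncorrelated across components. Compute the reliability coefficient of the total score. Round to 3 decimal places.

Var(M+R+H+V) = 24.4² + 10.5² + 17.3² + 17.6² + 2·[24.4·10.5·0.14 + 24.4·17.3·0.31 + 24.4·17.6·0.39 + 10.5·17.3·0.46 + 10.5·17.6·0.55 + 17.3·17.6·0.59] = 1314.66 + 1398.1 = 2712.76.
With uncorrelated errors the cross-covariances are all true-score covariance, so they carry over unchanged; only the diagonal terms shrink to ρᵢσᵢ².
True-score variance = [24.4²·0.61 + 10.5²·0.90 + 17.3²·0.93 + 17.6²·0.63] + 1398.1 = 935.883 + 1398.1 = 2333.98.
Reliability = 2333.98 / 2712.76 = 0.860.

0.860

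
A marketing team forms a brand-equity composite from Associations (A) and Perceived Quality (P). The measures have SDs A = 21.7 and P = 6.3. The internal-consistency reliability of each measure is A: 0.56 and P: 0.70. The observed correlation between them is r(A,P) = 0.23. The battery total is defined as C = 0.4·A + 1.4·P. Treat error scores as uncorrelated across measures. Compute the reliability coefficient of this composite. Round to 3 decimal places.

Var(C) = 0.4²·21.7² + 1.4²·6.3² + 2·[0.56·21.7·6.3·0.23] = 153.135 + 35.2165 = 188.351.
With uncorrelated errors the cross-covariances are all true-score covariance, so they carry over unchanged; only the diagonal terms shrink to ρᵢσᵢ².
True-score variance = [0.4²·21.7²·0.56 + 1.4²·6.3²·0.70] + 35.2165 = 96.6464 + 35.2165 = 131.863.
Reliability = 131.863 / 188.351 = 0.700.

0.700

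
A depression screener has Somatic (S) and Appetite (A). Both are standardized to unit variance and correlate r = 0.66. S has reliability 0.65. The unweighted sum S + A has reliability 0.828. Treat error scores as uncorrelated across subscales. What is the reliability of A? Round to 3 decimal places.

0.779

Var(S+A) = 2 + 2·0.66 = 3.320.
True-score variance = ρ_S + ρ_A + 2·0.66, so 0.828 = (0.65 + ρ_A + 1.32) / 3.320.
ρ_A = 0.828·3.320 − 0.65 − 1.32 = 0.779.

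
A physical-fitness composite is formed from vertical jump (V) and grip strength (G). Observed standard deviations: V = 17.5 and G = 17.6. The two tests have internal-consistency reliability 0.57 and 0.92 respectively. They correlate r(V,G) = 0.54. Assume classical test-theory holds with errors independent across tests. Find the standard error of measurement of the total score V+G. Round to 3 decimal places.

Var(total) = 616.01 + 332.64 = 948.65.
True-score variance = 459.542 + 332.64 = 792.182, so reliability = 0.8351.
Error variance = 948.65 − 792.182 = 156.468; SEM = √156.468 = 12.509.

12.509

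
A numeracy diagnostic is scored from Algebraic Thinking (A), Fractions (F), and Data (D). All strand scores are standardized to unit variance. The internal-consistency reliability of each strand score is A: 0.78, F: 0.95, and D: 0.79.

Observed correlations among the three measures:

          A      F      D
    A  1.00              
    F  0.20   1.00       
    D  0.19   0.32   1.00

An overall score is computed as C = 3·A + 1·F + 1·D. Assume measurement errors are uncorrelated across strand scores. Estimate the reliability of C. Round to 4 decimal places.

Var(C) = 3² + 1 + 1 + 2·[3·0.20 + 3·0.19 + 0.32] = 11 + 2.98 = 13.98.
With uncorrelated errors the cross-covariances are all true-score covariance, so they carry over unchanged; only the diagonal terms shrink to ρᵢσᵢ².
True-score variance = [3²·0.78 + 0.95 + 0.79] + 2.98 = 8.76 + 2.98 = 11.74.
Reliability = 11.74 / 13.98 = 0.8398.

0.8398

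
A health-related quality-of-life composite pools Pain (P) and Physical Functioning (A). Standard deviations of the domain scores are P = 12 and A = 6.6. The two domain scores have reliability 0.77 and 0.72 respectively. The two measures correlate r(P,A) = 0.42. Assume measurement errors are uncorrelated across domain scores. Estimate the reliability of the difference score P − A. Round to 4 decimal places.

0.6256

Var(P−A) = 12² + 6.6² − 2·12·6.6·0.42 = 187.56 − 66.528 = 121.032.
Because errors are independent across components, Cov(Tᵢ,Tⱼ) = Cov(Xᵢ,Xⱼ); the off-diagonal part of the true-score variance is the same as above.
True-score variance = [12²·0.77 + 6.6²·0.72] − 66.528 = 142.243 − 66.528 = 75.7152.
Reliability = 75.7152 / 121.032 = 0.6256.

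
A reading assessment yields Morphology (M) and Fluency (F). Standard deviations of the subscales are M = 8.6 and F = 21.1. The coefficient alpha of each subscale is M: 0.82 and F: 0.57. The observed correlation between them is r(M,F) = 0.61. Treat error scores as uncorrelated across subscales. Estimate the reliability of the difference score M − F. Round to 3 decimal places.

Var(M−F) = 8.6² + 21.1² − 2·8.6·21.1·0.61 = 519.17 − 221.381 = 297.789.
Under uncorrelated errors the observed covariances equal the true-score covariances, so only the own-variance terms attenuate.
True-score variance = [8.6²·0.82 + 21.1²·0.57] − 221.381 = 314.417 − 221.381 = 93.0357.
Reliability = 93.0357 / 297.789 = 0.312.

0.312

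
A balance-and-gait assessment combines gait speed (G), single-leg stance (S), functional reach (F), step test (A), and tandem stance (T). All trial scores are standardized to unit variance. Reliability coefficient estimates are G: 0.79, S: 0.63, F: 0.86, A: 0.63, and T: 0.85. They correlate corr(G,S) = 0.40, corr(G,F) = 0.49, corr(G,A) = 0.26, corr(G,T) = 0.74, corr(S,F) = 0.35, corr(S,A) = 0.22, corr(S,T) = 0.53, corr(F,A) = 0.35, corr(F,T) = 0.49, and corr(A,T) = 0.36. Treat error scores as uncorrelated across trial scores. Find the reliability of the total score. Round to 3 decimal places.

0.907

Var(G+S+F+A+T) = 5 + 2·[0.40 + 0.49 + 0.26 + 0.74 + 0.35 + 0.22 + 0.53 + 0.35 + 0.49 + 0.36] = 5 + 8.38 = 13.38.
Under uncorrelated errors the observed covariances equal the true-score covariances, so only the own-variance terms attenuate.
True-score variance = [0.79 + 0.63 + 0.86 + 0.63 + 0.85] + 8.38 = 3.76 + 8.38 = 12.14.
Reliability = 12.14 / 13.38 = 0.907.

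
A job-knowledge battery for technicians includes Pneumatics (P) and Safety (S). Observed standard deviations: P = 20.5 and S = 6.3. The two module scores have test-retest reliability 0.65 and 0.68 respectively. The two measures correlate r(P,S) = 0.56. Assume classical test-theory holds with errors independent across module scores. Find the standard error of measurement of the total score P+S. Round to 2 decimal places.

Var(total) = 459.94 + 144.648 = 604.588.
True-score variance = 300.152 + 144.648 = 444.8, so reliability = 0.7357.
Error variance = 604.588 − 444.8 = 159.788; SEM = √159.788 = 12.64.

12.64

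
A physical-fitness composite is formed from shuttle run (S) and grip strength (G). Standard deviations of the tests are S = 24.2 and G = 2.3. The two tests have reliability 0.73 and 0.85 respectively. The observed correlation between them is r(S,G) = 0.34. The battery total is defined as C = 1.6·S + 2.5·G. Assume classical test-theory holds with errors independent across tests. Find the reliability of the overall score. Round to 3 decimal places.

0.757

Var(C) = 1.6²·24.2² + 2.5²·2.3² + 2·[4·24.2·2.3·0.34] = 1532.3 + 151.395 = 1683.7.
Because errors are independent across components, Cov(Tᵢ,Tⱼ) = Cov(Xᵢ,Xⱼ); the off-diagonal part of the true-score variance is the same as above.
True-score variance = [1.6²·24.2²·0.73 + 2.5²·2.3²·0.85] + 151.395 = 1122.55 + 151.395 = 1273.94.
Reliability = 1273.94 / 1683.7 = 0.757.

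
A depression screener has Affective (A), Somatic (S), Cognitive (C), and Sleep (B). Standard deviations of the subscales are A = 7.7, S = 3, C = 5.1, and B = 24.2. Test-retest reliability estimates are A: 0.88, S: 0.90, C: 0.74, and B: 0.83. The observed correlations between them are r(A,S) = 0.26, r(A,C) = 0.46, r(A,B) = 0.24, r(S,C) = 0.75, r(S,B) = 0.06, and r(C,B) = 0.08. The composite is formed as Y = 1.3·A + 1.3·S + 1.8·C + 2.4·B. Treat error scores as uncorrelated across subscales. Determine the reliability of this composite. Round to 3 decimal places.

Var(Y) = 1.3²·7.7² + 1.3²·3² + 1.8²·5.1² + 2.4²·24.2² + 2·[1.69·7.7·3·0.26 + 2.34·7.7·5.1·0.46 + 3.12·7.7·24.2·0.24 + 2.34·3·5.1·0.75 + 3.12·3·24.2·0.06 + 4.32·5.1·24.2·0.08] = 3572.97 + 550.096 = 4123.06.
Under uncorrelated errors the observed covariances equal the true-score covariances, so only the own-variance terms attenuate.
True-score variance = [1.3²·7.7²·0.88 + 1.3²·3²·0.90 + 1.8²·5.1²·0.74 + 2.4²·24.2²·0.83] + 550.096 = 2964.05 + 550.096 = 3514.15.
Reliability = 3514.15 / 4123.06 = 0.852.

0.852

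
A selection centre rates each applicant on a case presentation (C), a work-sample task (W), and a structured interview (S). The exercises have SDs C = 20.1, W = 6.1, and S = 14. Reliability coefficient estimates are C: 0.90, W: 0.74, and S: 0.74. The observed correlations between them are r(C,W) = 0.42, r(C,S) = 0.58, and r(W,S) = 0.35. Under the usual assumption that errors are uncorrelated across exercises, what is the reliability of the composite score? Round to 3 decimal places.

Var(C+W+S) = 20.1² + 6.1² + 14² + 2·[20.1·6.1·0.42 + 20.1·14·0.58 + 6.1·14·0.35] = 637.22 + 489.196 = 1126.42.
Under uncorrelated errors the observed covariances equal the true-score covariances, so only the own-variance terms attenuate.
True-score variance = [20.1²·0.90 + 6.1²·0.74 + 14²·0.74] + 489.196 = 536.184 + 489.196 = 1025.38.
Reliability = 1025.38 / 1126.42 = 0.910.

0.910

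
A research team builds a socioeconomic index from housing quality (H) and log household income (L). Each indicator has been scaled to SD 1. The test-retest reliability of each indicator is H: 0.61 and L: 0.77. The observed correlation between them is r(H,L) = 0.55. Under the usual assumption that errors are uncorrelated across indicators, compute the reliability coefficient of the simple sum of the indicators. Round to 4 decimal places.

0.8000

Var(H+L) = 2 + 2·[0.55] = 2 + 1.1 = 3.1.
Because errors are independent across components, Cov(Tᵢ,Tⱼ) = Cov(Xᵢ,Xⱼ); the off-diagonal part of the true-score variance is the same as above.
True-score variance = [0.61 + 0.77] + 1.1 = 1.38 + 1.1 = 2.48.
Reliability = 2.48 / 3.1 = 0.8000.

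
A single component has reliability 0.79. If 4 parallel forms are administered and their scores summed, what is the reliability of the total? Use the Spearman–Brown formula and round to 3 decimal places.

ρ_k = kρ / (1 + (k−1)ρ) = 4·0.79 / (1 + 3·0.79) = 3.160 / 3.370 = 0.938.

0.938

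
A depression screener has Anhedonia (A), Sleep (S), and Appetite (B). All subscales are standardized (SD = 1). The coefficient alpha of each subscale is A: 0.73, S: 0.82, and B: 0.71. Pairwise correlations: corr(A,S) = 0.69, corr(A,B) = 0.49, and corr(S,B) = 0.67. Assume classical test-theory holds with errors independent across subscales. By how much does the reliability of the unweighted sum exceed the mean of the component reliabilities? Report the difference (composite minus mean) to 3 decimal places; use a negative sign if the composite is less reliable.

0.136

Var(sum) = 3 + 3.7 = 6.7; true-score variance = 2.26 + 3.7 = 5.96; composite reliability = 0.8896.
Mean component reliability = 0.7533.
Difference = 0.8896 − 0.7533 = 0.136.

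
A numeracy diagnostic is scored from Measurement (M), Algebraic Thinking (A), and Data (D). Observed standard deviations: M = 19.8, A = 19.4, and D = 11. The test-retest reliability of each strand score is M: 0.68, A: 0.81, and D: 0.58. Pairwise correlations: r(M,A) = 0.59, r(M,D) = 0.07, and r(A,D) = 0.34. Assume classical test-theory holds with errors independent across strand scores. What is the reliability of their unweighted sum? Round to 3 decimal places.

0.837

Var(M+A+D) = 19.8² + 19.4² + 11² + 2·[19.8·19.4·0.59 + 19.8·11·0.07 + 19.4·11·0.34] = 889.4 + 628.866 = 1518.27.
Because errors are independent across components, Cov(Tᵢ,Tⱼ) = Cov(Xᵢ,Xⱼ); the off-diagonal part of the true-score variance is the same as above.
True-score variance = [19.8²·0.68 + 19.4²·0.81 + 11²·0.58] + 628.866 = 641.619 + 628.866 = 1270.48.
Reliability = 1270.48 / 1518.27 = 0.837.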